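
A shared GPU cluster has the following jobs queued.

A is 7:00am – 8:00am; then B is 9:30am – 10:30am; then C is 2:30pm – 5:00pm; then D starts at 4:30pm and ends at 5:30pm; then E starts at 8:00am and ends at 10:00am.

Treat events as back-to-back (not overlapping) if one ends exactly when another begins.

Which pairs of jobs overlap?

B & E, C & D

Sorted by start: A, E, B, C, D.
E starts exactly when A ends (back-to-back, no overlap), so A has no further overlaps.
B starts before E ends → E and B overlap.
C starts after E ends, so E has no further overlaps.
C starts after B ends, so B has no further overlaps.
D starts before C ends → C and D overlap.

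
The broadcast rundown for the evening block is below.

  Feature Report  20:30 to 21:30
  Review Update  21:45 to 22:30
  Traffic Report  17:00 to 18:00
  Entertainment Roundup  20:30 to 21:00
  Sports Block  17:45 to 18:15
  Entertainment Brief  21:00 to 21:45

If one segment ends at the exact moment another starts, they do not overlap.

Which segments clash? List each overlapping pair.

Check each pair: they overlap iff neither finishes before the other starts.
Sorted by start: Traffic Report, Sports Block, Feature Report, Entertainment Roundup, Entertainment Brief, Review Update.
Sports Block starts before Traffic Report ends → Traffic Report and Sports Block overlap.
Feature Report starts after Traffic Report ends; Traffic Report is clear from here.
Feature Report starts after Sports Block ends; Sports Block is clear from here.
Entertainment Roundup starts before Feature Report ends → Feature Report and Entertainment Roundup overlap.
Entertainment Brief starts before Feature Report ends → Feature Report and Entertainment Brief overlap.
Review Update starts after Feature Report ends.
Entertainment Brief starts exactly when Entertainment Roundup ends (back-to-back, no overlap); Entertainment Roundup is clear from here.
Review Update starts exactly when Entertainment Brief ends (back-to-back, no overlap).

Entertainment Brief & Feature Report, Entertainment Roundup & Feature Report, Sports Block & Traffic Report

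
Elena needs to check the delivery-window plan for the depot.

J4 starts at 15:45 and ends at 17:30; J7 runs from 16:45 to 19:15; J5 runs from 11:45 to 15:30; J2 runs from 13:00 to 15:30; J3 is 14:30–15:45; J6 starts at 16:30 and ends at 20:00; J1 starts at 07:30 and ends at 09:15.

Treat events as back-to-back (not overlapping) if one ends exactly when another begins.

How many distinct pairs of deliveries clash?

Sorted by start: J1, J5, J2, J3, J4, J6, J7.
J5 starts after J1 ends — done with J1.
J2 starts before J5 ends → J5 and J2 overlap.
J3 starts before J5 ends → J5 and J3 overlap.
J4 starts after J5 ends — done with J5.
J3 starts before J2 ends → J2 and J3 overlap.
J4 starts after J2 ends — done with J2.
J4 starts exactly when J3 ends (back-to-back, no overlap) — done with J3.
J6 starts before J4 ends → J4 and J6 overlap.
J7 starts before J4 ends → J4 and J7 overlap.
J7 starts before J6 ends → J6 and J7 overlap.
Overlapping pairs: J2 & J3, J2 & J5, J3 & J5, J4 & J6, J4 & J7, J6 & J7 — 6 in total.

6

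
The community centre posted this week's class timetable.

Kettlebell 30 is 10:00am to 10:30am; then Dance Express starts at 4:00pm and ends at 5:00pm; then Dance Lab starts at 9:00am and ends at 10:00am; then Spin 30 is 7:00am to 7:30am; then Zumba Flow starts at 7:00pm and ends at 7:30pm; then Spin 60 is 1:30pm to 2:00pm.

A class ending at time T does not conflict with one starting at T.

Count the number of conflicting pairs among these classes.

0

Two intervals overlap when each starts before the other ends.
Sorted by start: Spin 30, Dance Lab, Kettlebell 30, Spin 60, Dance Express, Zumba Flow.
Dance Lab starts after Spin 30 ends — done with Spin 30.
Kettlebell 30 starts exactly when Dance Lab ends (back-to-back, no overlap) — done with Dance Lab.
Spin 60 starts after Kettlebell 30 ends — done with Kettlebell 30.
Dance Express starts after Spin 60 ends — done with Spin 60.
Zumba Flow starts after Dance Express ends.
No pair overlaps.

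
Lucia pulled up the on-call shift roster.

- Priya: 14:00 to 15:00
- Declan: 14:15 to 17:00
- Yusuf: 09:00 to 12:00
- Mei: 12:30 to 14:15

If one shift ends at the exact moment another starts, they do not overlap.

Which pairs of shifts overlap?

Declan & Priya, Mei & Priya

Sorted by start: Yusuf, Mei, Priya, Declan.
Mei starts after Yusuf ends — done with Yusuf.
Priya starts before Mei ends → Mei and Priya overlap.
Declan starts exactly when Mei ends (back-to-back, no overlap).
Declan starts before Priya ends → Priya and Declan overlap.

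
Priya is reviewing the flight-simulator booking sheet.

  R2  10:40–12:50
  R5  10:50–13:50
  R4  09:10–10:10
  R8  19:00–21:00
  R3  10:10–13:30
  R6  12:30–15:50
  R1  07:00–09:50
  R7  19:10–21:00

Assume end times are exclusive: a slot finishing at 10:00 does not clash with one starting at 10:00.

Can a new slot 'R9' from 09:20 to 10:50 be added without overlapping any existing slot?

No — it overlaps R1, R2, R3, R4

R1: starts 07:00 before R9 ends 10:50, and ends 09:50 after R9 starts 09:20 → overlap.
R4: starts 09:10 before R9 ends 10:50, and ends 10:10 after R9 starts 09:20 → overlap.
R3: starts 10:10 before R9 ends 10:50, and ends 13:30 after R9 starts 09:20 → overlap.
R2: starts 10:40 before R9 ends 10:50, and ends 12:50 after R9 starts 09:20 → overlap.
R5: starts 10:50 at or after R9 ends 10:50 → clear.
R6: starts 12:30 at or after R9 ends 10:50 → clear.
R8: starts 19:00 at or after R9 ends 10:50 → clear.
R7: starts 19:10 at or after R9 ends 10:50 → clear.
R9 overlaps R1, R2, R3, R4.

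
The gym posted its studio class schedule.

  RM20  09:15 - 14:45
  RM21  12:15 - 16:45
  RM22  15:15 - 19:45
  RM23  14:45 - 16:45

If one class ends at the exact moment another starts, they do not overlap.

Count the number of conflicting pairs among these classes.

Two intervals overlap when each starts before the other ends.
Sorted by start: RM20, RM21, RM23, RM22.
RM21 starts before RM20 ends → RM20 and RM21 overlap.
RM23 starts exactly when RM20 ends (back-to-back, no overlap) — done with RM20.
RM23 starts before RM21 ends → RM21 and RM23 overlap.
RM22 starts before RM21 ends → RM21 and RM22 overlap.
RM22 starts before RM23 ends → RM23 and RM22 overlap.
Overlapping pairs: RM20 & RM21, RM21 & RM22, RM21 & RM23, RM22 & RM23 — 4 in total.

4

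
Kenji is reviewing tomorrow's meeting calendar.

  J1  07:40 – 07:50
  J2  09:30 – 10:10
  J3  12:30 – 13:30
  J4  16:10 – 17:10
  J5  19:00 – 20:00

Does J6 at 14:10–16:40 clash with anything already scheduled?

Yes — it overlaps J4

J1: ends 07:50 at or before J6 starts 14:10 → clear.
J2: ends 10:10 at or before J6 starts 14:10 → clear.
J3: ends 13:30 at or before J6 starts 14:10 → clear.
J4: starts 16:10 before J6 ends 16:40, and ends 17:10 after J6 starts 14:10 → overlap.
J5: starts 19:00 at or after J6 ends 16:40 → clear.
J6 overlaps J4.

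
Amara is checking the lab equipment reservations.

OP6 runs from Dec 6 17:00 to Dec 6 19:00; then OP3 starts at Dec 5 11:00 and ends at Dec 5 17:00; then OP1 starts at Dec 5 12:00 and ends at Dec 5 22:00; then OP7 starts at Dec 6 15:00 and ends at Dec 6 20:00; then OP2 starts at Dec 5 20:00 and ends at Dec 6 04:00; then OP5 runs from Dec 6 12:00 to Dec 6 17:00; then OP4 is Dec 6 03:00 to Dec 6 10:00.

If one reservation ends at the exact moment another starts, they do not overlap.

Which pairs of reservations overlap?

OP1 & OP2, OP1 & OP3, OP2 & OP4, OP5 & OP7, OP6 & OP7

Two intervals overlap when each starts before the other ends.
Sorted by start: OP3, OP1, OP2, OP4, OP5, OP7, OP6.
OP1 starts before OP3 ends → OP3 and OP1 overlap.
OP2 starts after OP3 ends — done with OP3.
OP2 starts before OP1 ends → OP1 and OP2 overlap.
OP4 starts after OP1 ends — done with OP1.
OP4 starts before OP2 ends → OP2 and OP4 overlap.
OP5 starts after OP2 ends — done with OP2.
OP5 starts after OP4 ends — done with OP4.
OP7 starts before OP5 ends → OP5 and OP7 overlap.
OP6 starts exactly when OP5 ends (back-to-back, no overlap).
OP6 starts before OP7 ends → OP7 and OP6 overlap.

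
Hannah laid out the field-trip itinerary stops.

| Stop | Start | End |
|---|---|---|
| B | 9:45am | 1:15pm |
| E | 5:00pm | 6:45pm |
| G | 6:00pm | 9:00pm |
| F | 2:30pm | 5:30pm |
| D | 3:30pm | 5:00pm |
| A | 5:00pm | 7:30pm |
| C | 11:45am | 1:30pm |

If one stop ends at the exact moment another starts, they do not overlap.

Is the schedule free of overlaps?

No

Sorted by start: B, C, F, D, A, E, G.
C starts before B ends → B and C overlap.
That's a conflict, so the schedule is not conflict-free.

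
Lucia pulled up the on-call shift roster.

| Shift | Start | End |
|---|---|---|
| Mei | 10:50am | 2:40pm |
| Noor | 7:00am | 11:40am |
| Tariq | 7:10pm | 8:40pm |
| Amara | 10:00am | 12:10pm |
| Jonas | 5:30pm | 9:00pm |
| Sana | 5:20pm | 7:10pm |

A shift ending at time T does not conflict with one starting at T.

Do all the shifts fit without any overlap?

No

Sorted by start: Noor, Amara, Mei, Sana, Jonas, Tariq.
Amara starts before Noor ends → Noor and Amara overlap.
That's a conflict, so the schedule is not conflict-free.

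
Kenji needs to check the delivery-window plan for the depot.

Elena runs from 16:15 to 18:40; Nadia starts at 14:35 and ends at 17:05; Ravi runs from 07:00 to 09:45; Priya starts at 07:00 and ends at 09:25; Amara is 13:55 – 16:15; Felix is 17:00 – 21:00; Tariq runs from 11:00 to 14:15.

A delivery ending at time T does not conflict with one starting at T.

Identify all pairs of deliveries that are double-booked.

Amara & Nadia, Amara & Tariq, Elena & Felix, Elena & Nadia, Felix & Nadia, Priya & Ravi

Sorted by start: Priya, Ravi, Tariq, Amara, Nadia, Elena, Felix.
Ravi starts before Priya ends → Priya and Ravi overlap.
Tariq starts after Priya ends; Priya is clear from here.
Tariq starts after Ravi ends; Ravi is clear from here.
Amara starts before Tariq ends → Tariq and Amara overlap.
Nadia starts after Tariq ends; Tariq is clear from here.
Nadia starts before Amara ends → Amara and Nadia overlap.
Elena starts exactly when Amara ends (back-to-back, no overlap); Amara is clear from here.
Elena starts before Nadia ends → Nadia and Elena overlap.
Felix starts before Nadia ends → Nadia and Felix overlap.
Felix starts before Elena ends → Elena and Felix overlap.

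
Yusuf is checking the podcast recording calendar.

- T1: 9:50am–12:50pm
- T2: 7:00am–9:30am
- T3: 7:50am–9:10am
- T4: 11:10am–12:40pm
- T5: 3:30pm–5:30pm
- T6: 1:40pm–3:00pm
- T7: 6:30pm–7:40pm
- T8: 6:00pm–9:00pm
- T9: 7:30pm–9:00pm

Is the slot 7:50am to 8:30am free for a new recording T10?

No — it overlaps T2, T3

T2: starts 7:00am before T10 ends 8:30am, and ends 9:30am after T10 starts 7:50am → overlap.
T3: starts 7:50am before T10 ends 8:30am, and ends 9:10am after T10 starts 7:50am → overlap.
T1: starts 9:50am at or after T10 ends 8:30am → clear.
T4: starts 11:10am at or after T10 ends 8:30am → clear.
T6: starts 1:40pm at or after T10 ends 8:30am → clear.
T5: starts 3:30pm at or after T10 ends 8:30am → clear.
T8: starts 6:00pm at or after T10 ends 8:30am → clear.
T7: starts 6:30pm at or after T10 ends 8:30am → clear.
T9: starts 7:30pm at or after T10 ends 8:30am → clear.
T10 overlaps T2, T3.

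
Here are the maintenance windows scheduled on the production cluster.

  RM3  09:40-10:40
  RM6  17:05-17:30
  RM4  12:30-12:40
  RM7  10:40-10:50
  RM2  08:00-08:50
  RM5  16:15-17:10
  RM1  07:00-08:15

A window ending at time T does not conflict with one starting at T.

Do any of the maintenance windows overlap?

Sorted by start: RM1, RM2, RM3, RM7, RM4, RM5, RM6.
RM2 starts before RM1 ends → RM1 and RM2 overlap.
That's a conflict, so the schedule is not conflict-free.

Yes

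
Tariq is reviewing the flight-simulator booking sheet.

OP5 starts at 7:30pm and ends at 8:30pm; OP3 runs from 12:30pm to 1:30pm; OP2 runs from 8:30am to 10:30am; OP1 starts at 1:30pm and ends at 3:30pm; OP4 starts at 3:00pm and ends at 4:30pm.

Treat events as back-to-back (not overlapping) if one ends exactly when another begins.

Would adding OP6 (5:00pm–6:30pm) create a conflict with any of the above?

No — it doesn't clash with anything

OP2: ends 10:30am at or before OP6 starts 5:00pm → clear.
OP3: ends 1:30pm at or before OP6 starts 5:00pm → clear.
OP1: ends 3:30pm at or before OP6 starts 5:00pm → clear.
OP4: ends 4:30pm at or before OP6 starts 5:00pm → clear.
OP5: starts 7:30pm at or after OP6 ends 6:30pm → clear.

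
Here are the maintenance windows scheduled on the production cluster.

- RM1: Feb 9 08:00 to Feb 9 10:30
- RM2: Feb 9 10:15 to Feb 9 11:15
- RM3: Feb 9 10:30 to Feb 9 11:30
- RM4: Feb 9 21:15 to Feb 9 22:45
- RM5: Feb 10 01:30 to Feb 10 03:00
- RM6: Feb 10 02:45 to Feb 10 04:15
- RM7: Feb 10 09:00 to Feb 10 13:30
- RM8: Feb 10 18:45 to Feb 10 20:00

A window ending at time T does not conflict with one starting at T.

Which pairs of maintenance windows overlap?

RM1 & RM2, RM2 & RM3, RM5 & RM6

Sorted by start: RM1, RM2, RM3, RM4, RM5, RM6, RM7, RM8.
RM2 starts before RM1 ends → RM1 and RM2 overlap.
RM3 starts exactly when RM1 ends (back-to-back, no overlap), so nothing later overlaps RM1 either.
RM3 starts before RM2 ends → RM2 and RM3 overlap.
RM4 starts after RM2 ends, so nothing later overlaps RM2 either.
RM4 starts after RM3 ends, so nothing later overlaps RM3 either.
RM5 starts after RM4 ends, so nothing later overlaps RM4 either.
RM6 starts before RM5 ends → RM5 and RM6 overlap.
RM7 starts after RM5 ends, so nothing later overlaps RM5 either.
RM7 starts after RM6 ends, so nothing later overlaps RM6 either.
RM8 starts after RM7 ends.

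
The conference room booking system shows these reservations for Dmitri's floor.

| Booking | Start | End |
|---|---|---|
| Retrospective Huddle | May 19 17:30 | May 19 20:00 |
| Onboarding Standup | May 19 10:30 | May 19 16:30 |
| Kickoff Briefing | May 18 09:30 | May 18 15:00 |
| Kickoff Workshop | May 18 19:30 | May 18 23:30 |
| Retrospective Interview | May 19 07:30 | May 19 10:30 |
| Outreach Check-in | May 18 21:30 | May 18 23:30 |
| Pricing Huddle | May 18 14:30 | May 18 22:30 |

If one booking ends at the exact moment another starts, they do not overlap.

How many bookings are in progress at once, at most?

3

Sort all start/end points and keep a running count:
May 18 09:30 start Kickoff Briefing → 1
May 18 14:30 start Pricing Huddle → 2
May 18 15:00 end Kickoff Briefing → 1
May 18 19:30 start Kickoff Workshop → 2
May 18 21:30 start Outreach Check-in → 3
May 18 22:30 end Pricing Huddle → 2
May 18 23:30 end Kickoff Workshop → 1
May 18 23:30 end Outreach Check-in → 0
May 19 07:30 start Retrospective Interview → 1
May 19 10:30 end Retrospective Interview → 0
May 19 10:30 start Onboarding Standup → 1
May 19 16:30 end Onboarding Standup → 0
May 19 17:30 start Retrospective Huddle → 1
May 19 20:00 end Retrospective Huddle → 0
Peak is 3, at May 18 21:30 (Kickoff Workshop, Outreach Check-in, Pricing Huddle).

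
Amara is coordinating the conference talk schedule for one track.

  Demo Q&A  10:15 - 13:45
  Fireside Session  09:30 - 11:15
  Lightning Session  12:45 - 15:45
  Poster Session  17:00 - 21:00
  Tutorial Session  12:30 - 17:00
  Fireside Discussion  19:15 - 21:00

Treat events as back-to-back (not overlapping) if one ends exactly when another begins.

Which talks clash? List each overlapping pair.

Demo Q&A & Fireside Session, Demo Q&A & Lightning Session, Demo Q&A & Tutorial Session, Fireside Discussion & Poster Session, Lightning Session & Tutorial Session

Sorted by start: Fireside Session, Demo Q&A, Tutorial Session, Lightning Session, Poster Session, Fireside Discussion.
Demo Q&A starts before Fireside Session ends → Fireside Session and Demo Q&A overlap.
Tutorial Session starts after Fireside Session ends, so Fireside Session has no further overlaps.
Tutorial Session starts before Demo Q&A ends → Demo Q&A and Tutorial Session overlap.
Lightning Session starts before Demo Q&A ends → Demo Q&A and Lightning Session overlap.
Poster Session starts after Demo Q&A ends, so Demo Q&A has no further overlaps.
Lightning Session starts before Tutorial Session ends → Tutorial Session and Lightning Session overlap.
Poster Session starts exactly when Tutorial Session ends (back-to-back, no overlap), so Tutorial Session has no further overlaps.
Poster Session starts after Lightning Session ends, so Lightning Session has no further overlaps.
Fireside Discussion starts before Poster Session ends → Poster Session and Fireside Discussion overlap.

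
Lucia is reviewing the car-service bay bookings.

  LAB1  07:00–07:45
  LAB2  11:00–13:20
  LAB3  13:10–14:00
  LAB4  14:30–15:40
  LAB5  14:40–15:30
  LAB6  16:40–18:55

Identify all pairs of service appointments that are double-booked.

Two intervals overlap when each starts before the other ends.
Sorted by start: LAB1, LAB2, LAB3, LAB4, LAB5, LAB6.
LAB2 starts after LAB1 ends, so LAB1 has no further overlaps.
LAB3 starts before LAB2 ends → LAB2 and LAB3 overlap.
LAB4 starts after LAB2 ends, so LAB2 has no further overlaps.
LAB4 starts after LAB3 ends, so LAB3 has no further overlaps.
LAB5 starts before LAB4 ends → LAB4 and LAB5 overlap.
LAB6 starts after LAB4 ends.
LAB6 starts after LAB5 ends.

LAB2 & LAB3, LAB4 & LAB5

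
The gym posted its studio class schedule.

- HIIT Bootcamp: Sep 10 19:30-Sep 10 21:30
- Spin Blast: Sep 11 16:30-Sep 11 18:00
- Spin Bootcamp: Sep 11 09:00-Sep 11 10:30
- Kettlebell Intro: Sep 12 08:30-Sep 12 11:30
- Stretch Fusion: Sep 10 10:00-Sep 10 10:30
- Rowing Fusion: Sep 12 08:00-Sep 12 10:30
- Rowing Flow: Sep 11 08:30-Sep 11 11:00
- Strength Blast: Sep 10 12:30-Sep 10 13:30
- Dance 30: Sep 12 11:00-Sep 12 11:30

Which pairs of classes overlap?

Sorted by start: Stretch Fusion, Strength Blast, HIIT Bootcamp, Rowing Flow, Spin Bootcamp, Spin Blast, Rowing Fusion, Kettlebell Intro, Dance 30.
Strength Blast starts after Stretch Fusion ends — done with Stretch Fusion.
HIIT Bootcamp starts after Strength Blast ends — done with Strength Blast.
Rowing Flow starts after HIIT Bootcamp ends — done with HIIT Bootcamp.
Spin Bootcamp starts before Rowing Flow ends → Rowing Flow and Spin Bootcamp overlap.
Spin Blast starts after Rowing Flow ends — done with Rowing Flow.
Spin Blast starts after Spin Bootcamp ends — done with Spin Bootcamp.
Rowing Fusion starts after Spin Blast ends — done with Spin Blast.
Kettlebell Intro starts before Rowing Fusion ends → Rowing Fusion and Kettlebell Intro overlap.
Dance 30 starts after Rowing Fusion ends.
Dance 30 starts before Kettlebell Intro ends → Kettlebell Intro and Dance 30 overlap.

Dance 30 & Kettlebell Intro, Kettlebell Intro & Rowing Fusion, Rowing Flow & Spin Bootcamp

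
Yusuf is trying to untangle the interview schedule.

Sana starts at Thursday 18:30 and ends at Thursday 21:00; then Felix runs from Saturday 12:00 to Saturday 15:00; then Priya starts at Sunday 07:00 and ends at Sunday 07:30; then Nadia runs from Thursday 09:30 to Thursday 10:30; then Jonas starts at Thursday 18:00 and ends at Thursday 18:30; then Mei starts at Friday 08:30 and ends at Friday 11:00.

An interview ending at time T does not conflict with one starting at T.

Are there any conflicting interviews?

Check each pair: they overlap iff neither finishes before the other starts.
Sorted by start: Nadia, Jonas, Sana, Mei, Felix, Priya.
Jonas starts after Nadia ends, so Nadia has no further overlaps.
Sana starts exactly when Jonas ends (back-to-back, no overlap), so Jonas has no further overlaps.
Mei starts after Sana ends, so Sana has no further overlaps.
Felix starts after Mei ends, so Mei has no further overlaps.
Priya starts after Felix ends.
Every pair is clear; the schedule has no overlaps.

No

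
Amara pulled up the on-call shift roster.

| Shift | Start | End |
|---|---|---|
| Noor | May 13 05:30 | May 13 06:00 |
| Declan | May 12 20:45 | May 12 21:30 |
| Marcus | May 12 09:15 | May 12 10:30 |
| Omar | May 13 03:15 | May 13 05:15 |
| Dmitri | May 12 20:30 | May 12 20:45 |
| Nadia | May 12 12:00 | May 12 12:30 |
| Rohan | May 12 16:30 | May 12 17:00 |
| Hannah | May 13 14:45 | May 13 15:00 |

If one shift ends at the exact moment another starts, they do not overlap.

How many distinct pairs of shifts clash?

0

Sorted by start: Marcus, Nadia, Rohan, Dmitri, Declan, Omar, Noor, Hannah.
Nadia starts after Marcus ends; Marcus is clear from here.
Rohan starts after Nadia ends; Nadia is clear from here.
Dmitri starts after Rohan ends; Rohan is clear from here.
Declan starts exactly when Dmitri ends (back-to-back, no overlap); Dmitri is clear from here.
Omar starts after Declan ends; Declan is clear from here.
Noor starts after Omar ends; Omar is clear from here.
Hannah starts after Noor ends.
No pair overlaps.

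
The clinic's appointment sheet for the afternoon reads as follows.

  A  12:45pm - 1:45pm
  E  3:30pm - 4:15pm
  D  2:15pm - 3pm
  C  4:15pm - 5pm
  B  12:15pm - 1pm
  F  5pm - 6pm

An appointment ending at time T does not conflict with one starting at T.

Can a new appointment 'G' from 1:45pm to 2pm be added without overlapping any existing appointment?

Yes — the slot is free

B: ends 1pm at or before G starts 1:45pm → clear.
A: ends 1:45pm at or before G starts 1:45pm → clear.
D: starts 2:15pm at or after G ends 2pm → clear.
E: starts 3:30pm at or after G ends 2pm → clear.
C: starts 4:15pm at or after G ends 2pm → clear.
F: starts 5pm at or after G ends 2pm → clear.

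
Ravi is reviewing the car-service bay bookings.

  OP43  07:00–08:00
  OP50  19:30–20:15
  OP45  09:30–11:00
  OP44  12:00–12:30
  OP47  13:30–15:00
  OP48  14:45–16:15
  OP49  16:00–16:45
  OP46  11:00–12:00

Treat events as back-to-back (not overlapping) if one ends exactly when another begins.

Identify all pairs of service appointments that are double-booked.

Sorted by start: OP43, OP45, OP46, OP44, OP47, OP48, OP49, OP50.
OP45 starts after OP43 ends — done with OP43.
OP46 starts exactly when OP45 ends (back-to-back, no overlap) — done with OP45.
OP44 starts exactly when OP46 ends (back-to-back, no overlap) — done with OP46.
OP47 starts after OP44 ends — done with OP44.
OP48 starts before OP47 ends → OP47 and OP48 overlap.
OP49 starts after OP47 ends — done with OP47.
OP49 starts before OP48 ends → OP48 and OP49 overlap.
OP50 starts after OP48 ends.
OP50 starts after OP49 ends.

OP47 & OP48, OP48 & OP49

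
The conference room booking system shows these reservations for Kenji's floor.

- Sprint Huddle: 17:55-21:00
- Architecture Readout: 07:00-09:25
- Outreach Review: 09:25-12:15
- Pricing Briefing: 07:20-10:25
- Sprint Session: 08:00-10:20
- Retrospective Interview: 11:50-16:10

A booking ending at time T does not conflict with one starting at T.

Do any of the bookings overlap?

Yes

Check each pair: they overlap iff neither finishes before the other starts.
Sorted by start: Architecture Readout, Pricing Briefing, Sprint Session, Outreach Review, Retrospective Interview, Sprint Huddle.
Pricing Briefing starts before Architecture Readout ends → Architecture Readout and Pricing Briefing overlap.
That's a conflict, so the schedule is not conflict-free.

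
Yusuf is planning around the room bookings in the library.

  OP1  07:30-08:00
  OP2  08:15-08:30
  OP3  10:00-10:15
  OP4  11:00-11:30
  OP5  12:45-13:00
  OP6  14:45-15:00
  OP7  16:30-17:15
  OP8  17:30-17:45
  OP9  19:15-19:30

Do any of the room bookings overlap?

No

Two intervals overlap when each starts before the other ends.
Sorted by start: OP1, OP2, OP3, OP4, OP5, OP6, OP7, OP8, OP9.
OP2 starts after OP1 ends — done with OP1.
OP3 starts after OP2 ends — done with OP2.
OP4 starts after OP3 ends — done with OP3.
OP5 starts after OP4 ends — done with OP4.
OP6 starts after OP5 ends — done with OP5.
OP7 starts after OP6 ends — done with OP6.
OP8 starts after OP7 ends — done with OP7.
OP9 starts after OP8 ends.
Every pair is clear; the schedule has no overlaps.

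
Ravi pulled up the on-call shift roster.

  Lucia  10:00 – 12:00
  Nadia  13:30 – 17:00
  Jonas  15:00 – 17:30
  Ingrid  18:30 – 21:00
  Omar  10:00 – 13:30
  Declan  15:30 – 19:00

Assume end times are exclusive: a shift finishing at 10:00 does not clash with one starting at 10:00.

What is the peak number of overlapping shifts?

Walk through starts and ends in time order (an end at T is processed before a start at T):
10:00 start Lucia → 1
10:00 start Omar → 2
12:00 end Lucia → 1
13:30 end Omar → 0
13:30 start Nadia → 1
15:00 start Jonas → 2
15:30 start Declan → 3
17:00 end Nadia → 2
17:30 end Jonas → 1
18:30 start Ingrid → 2
19:00 end Declan → 1
21:00 end Ingrid → 0
Peak is 3, at 15:30 (Declan, Jonas, Nadia).

3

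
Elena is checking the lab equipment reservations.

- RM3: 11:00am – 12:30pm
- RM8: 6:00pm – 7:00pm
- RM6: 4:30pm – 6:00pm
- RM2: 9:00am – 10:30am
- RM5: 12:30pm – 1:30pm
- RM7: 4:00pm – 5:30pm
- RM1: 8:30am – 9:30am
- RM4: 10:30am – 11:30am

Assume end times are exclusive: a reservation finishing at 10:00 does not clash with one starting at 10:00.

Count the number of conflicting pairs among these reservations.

Sorted by start: RM1, RM2, RM4, RM3, RM5, RM7, RM6, RM8.
RM2 starts before RM1 ends → RM1 and RM2 overlap.
RM4 starts after RM1 ends, so nothing later overlaps RM1 either.
RM4 starts exactly when RM2 ends (back-to-back, no overlap), so nothing later overlaps RM2 either.
RM3 starts before RM4 ends → RM4 and RM3 overlap.
RM5 starts after RM4 ends, so nothing later overlaps RM4 either.
RM5 starts exactly when RM3 ends (back-to-back, no overlap), so nothing later overlaps RM3 either.
RM7 starts after RM5 ends, so nothing later overlaps RM5 either.
RM6 starts before RM7 ends → RM7 and RM6 overlap.
RM8 starts after RM7 ends.
RM8 starts exactly when RM6 ends (back-to-back, no overlap).
Overlapping pairs: RM1 & RM2, RM3 & RM4, RM6 & RM7 — 3 in total.

3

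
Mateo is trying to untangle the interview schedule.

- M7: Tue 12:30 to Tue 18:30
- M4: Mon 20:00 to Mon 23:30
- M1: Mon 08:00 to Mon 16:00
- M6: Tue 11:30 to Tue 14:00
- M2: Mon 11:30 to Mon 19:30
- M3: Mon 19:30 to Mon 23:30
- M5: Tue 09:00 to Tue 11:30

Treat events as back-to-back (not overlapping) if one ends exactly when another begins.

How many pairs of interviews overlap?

3

Sorted by start: M1, M2, M3, M4, M5, M6, M7.
M2 starts before M1 ends → M1 and M2 overlap.
M3 starts after M1 ends — done with M1.
M3 starts exactly when M2 ends (back-to-back, no overlap) — done with M2.
M4 starts before M3 ends → M3 and M4 overlap.
M5 starts after M3 ends — done with M3.
M5 starts after M4 ends — done with M4.
M6 starts exactly when M5 ends (back-to-back, no overlap) — done with M5.
M7 starts before M6 ends → M6 and M7 overlap.
Overlapping pairs: M1 & M2, M3 & M4, M6 & M7 — 3 in total.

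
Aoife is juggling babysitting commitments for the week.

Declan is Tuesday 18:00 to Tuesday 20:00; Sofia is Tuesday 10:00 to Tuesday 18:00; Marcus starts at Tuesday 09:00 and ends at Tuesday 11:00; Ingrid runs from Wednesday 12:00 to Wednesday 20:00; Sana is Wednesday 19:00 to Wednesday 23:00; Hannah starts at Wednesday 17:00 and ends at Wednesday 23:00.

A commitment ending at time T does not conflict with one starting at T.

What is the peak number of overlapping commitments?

Sort all start/end points and keep a running count:
Tuesday 09:00 start Marcus → 1
Tuesday 10:00 start Sofia → 2
Tuesday 11:00 end Marcus → 1
Tuesday 18:00 end Sofia → 0
Tuesday 18:00 start Declan → 1
Tuesday 20:00 end Declan → 0
Wednesday 12:00 start Ingrid → 1
Wednesday 17:00 start Hannah → 2
Wednesday 19:00 start Sana → 3
Wednesday 20:00 end Ingrid → 2
Wednesday 23:00 end Hannah → 1
Wednesday 23:00 end Sana → 0
Peak is 3, at Wednesday 19:00 (Hannah, Ingrid, Sana).

3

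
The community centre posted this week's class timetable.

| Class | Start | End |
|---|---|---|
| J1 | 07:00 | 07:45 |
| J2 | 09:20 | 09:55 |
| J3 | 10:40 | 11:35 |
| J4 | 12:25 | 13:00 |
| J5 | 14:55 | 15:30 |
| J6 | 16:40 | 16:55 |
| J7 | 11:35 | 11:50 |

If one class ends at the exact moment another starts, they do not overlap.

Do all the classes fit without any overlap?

Sorted by start: J1, J2, J3, J7, J4, J5, J6.
J2 starts after J1 ends — done with J1.
J3 starts after J2 ends — done with J2.
J7 starts exactly when J3 ends (back-to-back, no overlap) — done with J3.
J4 starts after J7 ends — done with J7.
J5 starts after J4 ends — done with J4.
J6 starts after J5 ends.
Every pair is clear; the schedule has no overlaps.

Yes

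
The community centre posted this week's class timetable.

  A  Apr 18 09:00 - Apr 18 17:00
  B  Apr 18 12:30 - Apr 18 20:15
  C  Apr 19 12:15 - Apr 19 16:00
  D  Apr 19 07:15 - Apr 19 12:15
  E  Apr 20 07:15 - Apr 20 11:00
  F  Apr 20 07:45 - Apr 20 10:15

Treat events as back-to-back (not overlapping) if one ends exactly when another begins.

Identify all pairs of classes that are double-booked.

Sorted by start: A, B, D, C, E, F.
B starts before A ends → A and B overlap.
D starts after A ends, so A has no further overlaps.
D starts after B ends, so B has no further overlaps.
C starts exactly when D ends (back-to-back, no overlap), so D has no further overlaps.
E starts after C ends, so C has no further overlaps.
F starts before E ends → E and F overlap.

A & B, E & F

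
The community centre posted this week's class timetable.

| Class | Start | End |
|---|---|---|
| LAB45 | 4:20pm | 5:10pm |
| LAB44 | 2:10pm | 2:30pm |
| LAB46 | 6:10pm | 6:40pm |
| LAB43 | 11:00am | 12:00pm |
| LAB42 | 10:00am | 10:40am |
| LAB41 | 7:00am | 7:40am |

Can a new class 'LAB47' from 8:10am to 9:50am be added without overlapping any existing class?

LAB41: ends 7:40am at or before LAB47 starts 8:10am → clear.
LAB42: starts 10:00am at or after LAB47 ends 9:50am → clear.
LAB43: starts 11:00am at or after LAB47 ends 9:50am → clear.
LAB44: starts 2:10pm at or after LAB47 ends 9:50am → clear.
LAB45: starts 4:20pm at or after LAB47 ends 9:50am → clear.
LAB46: starts 6:10pm at or after LAB47 ends 9:50am → clear.

Yes — the slot is free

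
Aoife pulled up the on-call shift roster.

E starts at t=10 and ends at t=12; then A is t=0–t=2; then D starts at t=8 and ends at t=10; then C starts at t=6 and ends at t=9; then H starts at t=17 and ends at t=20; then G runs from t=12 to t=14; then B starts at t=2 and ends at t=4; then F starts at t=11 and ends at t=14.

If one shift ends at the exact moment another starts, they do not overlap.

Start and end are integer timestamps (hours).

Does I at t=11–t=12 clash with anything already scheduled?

Yes — it overlaps E, F

A: ends t=2 at or before I starts t=11 → clear.
B: ends t=4 at or before I starts t=11 → clear.
C: ends t=9 at or before I starts t=11 → clear.
D: ends t=10 at or before I starts t=11 → clear.
E: starts t=10 before I ends t=12, and ends t=12 after I starts t=11 → overlap.
F: starts t=11 before I ends t=12, and ends t=14 after I starts t=11 → overlap.
G: starts t=12 at or after I ends t=12 → clear.
H: starts t=17 at or after I ends t=12 → clear.
I overlaps E, F.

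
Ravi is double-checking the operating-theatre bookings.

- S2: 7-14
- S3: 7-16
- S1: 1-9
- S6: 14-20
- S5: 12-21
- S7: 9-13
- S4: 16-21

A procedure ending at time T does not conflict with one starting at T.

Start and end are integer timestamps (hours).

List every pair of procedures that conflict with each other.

S1 & S2, S1 & S3, S2 & S3, S2 & S5, S2 & S7, S3 & S5, S3 & S6, S3 & S7, S4 & S5, S4 & S6, S5 & S6, S5 & S7

Sorted by start: S1, S2, S3, S7, S5, S6, S4.
S2 starts before S1 ends → S1 and S2 overlap.
S3 starts before S1 ends → S1 and S3 overlap.
S7 starts exactly when S1 ends (back-to-back, no overlap); S1 is clear from here.
S3 starts before S2 ends → S2 and S3 overlap.
S7 starts before S2 ends → S2 and S7 overlap.
S5 starts before S2 ends → S2 and S5 overlap.
S6 starts exactly when S2 ends (back-to-back, no overlap); S2 is clear from here.
S7 starts before S3 ends → S3 and S7 overlap.
S5 starts before S3 ends → S3 and S5 overlap.
S6 starts before S3 ends → S3 and S6 overlap.
S4 starts exactly when S3 ends (back-to-back, no overlap).
S5 starts before S7 ends → S7 and S5 overlap.
S6 starts after S7 ends; S7 is clear from here.
S6 starts before S5 ends → S5 and S6 overlap.
S4 starts before S5 ends → S5 and S4 overlap.
S4 starts before S6 ends → S6 and S4 overlap.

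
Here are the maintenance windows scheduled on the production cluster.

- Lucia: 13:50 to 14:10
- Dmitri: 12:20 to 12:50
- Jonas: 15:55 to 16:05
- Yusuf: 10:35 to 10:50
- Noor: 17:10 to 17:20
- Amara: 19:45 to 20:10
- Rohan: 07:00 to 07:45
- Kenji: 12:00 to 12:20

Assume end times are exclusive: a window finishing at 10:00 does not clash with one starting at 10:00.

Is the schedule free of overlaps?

Yes

Sorted by start: Rohan, Yusuf, Kenji, Dmitri, Lucia, Jonas, Noor, Amara.
Yusuf starts after Rohan ends, so Rohan has no further overlaps.
Kenji starts after Yusuf ends, so Yusuf has no further overlaps.
Dmitri starts exactly when Kenji ends (back-to-back, no overlap), so Kenji has no further overlaps.
Lucia starts after Dmitri ends, so Dmitri has no further overlaps.
Jonas starts after Lucia ends, so Lucia has no further overlaps.
Noor starts after Jonas ends, so Jonas has no further overlaps.
Amara starts after Noor ends.
Every pair is clear; the schedule has no overlaps.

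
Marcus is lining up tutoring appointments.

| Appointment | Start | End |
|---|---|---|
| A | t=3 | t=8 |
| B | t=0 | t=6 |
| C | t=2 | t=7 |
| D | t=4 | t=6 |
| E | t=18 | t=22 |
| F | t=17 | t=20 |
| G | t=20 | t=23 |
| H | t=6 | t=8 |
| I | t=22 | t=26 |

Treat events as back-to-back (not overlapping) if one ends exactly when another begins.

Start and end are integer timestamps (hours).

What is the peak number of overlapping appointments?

Walk through starts and ends in time order (an end at T is processed before a start at T):
t=0 start B → 1
t=2 start C → 2
t=3 start A → 3
t=4 start D → 4
t=6 end B → 3
t=6 end D → 2
t=6 start H → 3
t=7 end C → 2
t=8 end A → 1
t=8 end H → 0
t=17 start F → 1
t=18 start E → 2
t=20 end F → 1
t=20 start G → 2
t=22 end E → 1
t=22 start I → 2
t=23 end G → 1
t=26 end I → 0
Peak is 4, at t=4 (A, B, C, D).

4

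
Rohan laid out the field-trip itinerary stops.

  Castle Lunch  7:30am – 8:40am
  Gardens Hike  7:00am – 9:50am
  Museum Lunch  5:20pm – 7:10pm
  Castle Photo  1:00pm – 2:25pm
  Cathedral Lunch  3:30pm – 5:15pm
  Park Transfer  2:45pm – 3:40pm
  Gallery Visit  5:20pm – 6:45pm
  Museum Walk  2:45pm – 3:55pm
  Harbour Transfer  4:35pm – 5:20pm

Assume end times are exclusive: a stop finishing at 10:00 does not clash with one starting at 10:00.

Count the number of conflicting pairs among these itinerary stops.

Sorted by start: Gardens Hike, Castle Lunch, Castle Photo, Park Transfer, Museum Walk, Cathedral Lunch, Harbour Transfer, Museum Lunch, Gallery Visit.
Castle Lunch starts before Gardens Hike ends → Gardens Hike and Castle Lunch overlap.
Castle Photo starts after Gardens Hike ends, so nothing later overlaps Gardens Hike either.
Castle Photo starts after Castle Lunch ends, so nothing later overlaps Castle Lunch either.
Park Transfer starts after Castle Photo ends, so nothing later overlaps Castle Photo either.
Museum Walk starts before Park Transfer ends → Park Transfer and Museum Walk overlap.
Cathedral Lunch starts before Park Transfer ends → Park Transfer and Cathedral Lunch overlap.
Harbour Transfer starts after Park Transfer ends, so nothing later overlaps Park Transfer either.
Cathedral Lunch starts before Museum Walk ends → Museum Walk and Cathedral Lunch overlap.
Harbour Transfer starts after Museum Walk ends, so nothing later overlaps Museum Walk either.
Harbour Transfer starts before Cathedral Lunch ends → Cathedral Lunch and Harbour Transfer overlap.
Museum Lunch starts after Cathedral Lunch ends, so nothing later overlaps Cathedral Lunch either.
Museum Lunch starts exactly when Harbour Transfer ends (back-to-back, no overlap), so nothing later overlaps Harbour Transfer either.
Gallery Visit starts before Museum Lunch ends → Museum Lunch and Gallery Visit overlap.
Overlapping pairs: Castle Lunch & Gardens Hike, Cathedral Lunch & Harbour Transfer, Cathedral Lunch & Museum Walk, Cathedral Lunch & Park Transfer, Gallery Visit & Museum Lunch, Museum Walk & Park Transfer — 6 in total.

6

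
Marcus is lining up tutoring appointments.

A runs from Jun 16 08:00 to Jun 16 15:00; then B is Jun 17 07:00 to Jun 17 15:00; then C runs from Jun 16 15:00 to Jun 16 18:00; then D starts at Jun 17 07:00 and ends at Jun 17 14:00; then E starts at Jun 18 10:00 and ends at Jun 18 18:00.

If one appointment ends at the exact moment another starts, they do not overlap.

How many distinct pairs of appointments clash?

Sorted by start: A, C, B, D, E.
C starts exactly when A ends (back-to-back, no overlap), so nothing later overlaps A either.
B starts after C ends, so nothing later overlaps C either.
D starts before B ends → B and D overlap.
E starts after B ends.
E starts after D ends.
Overlapping pairs: B & D — 1 in total.

1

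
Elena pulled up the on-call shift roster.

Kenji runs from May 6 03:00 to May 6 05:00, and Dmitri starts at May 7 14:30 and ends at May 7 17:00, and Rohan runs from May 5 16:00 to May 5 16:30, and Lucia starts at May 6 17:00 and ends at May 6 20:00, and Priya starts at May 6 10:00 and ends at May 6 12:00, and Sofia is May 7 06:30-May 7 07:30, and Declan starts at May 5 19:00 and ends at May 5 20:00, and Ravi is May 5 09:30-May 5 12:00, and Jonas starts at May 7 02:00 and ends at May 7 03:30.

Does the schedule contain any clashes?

Two intervals overlap when each starts before the other ends.
Sorted by start: Ravi, Rohan, Declan, Kenji, Priya, Lucia, Jonas, Sofia, Dmitri.
Rohan starts after Ravi ends; Ravi is clear from here.
Declan starts after Rohan ends; Rohan is clear from here.
Kenji starts after Declan ends; Declan is clear from here.
Priya starts after Kenji ends; Kenji is clear from here.
Lucia starts after Priya ends; Priya is clear from here.
Jonas starts after Lucia ends; Lucia is clear from here.
Sofia starts after Jonas ends; Jonas is clear from here.
Dmitri starts after Sofia ends.
Every pair is clear; the schedule has no overlaps.

No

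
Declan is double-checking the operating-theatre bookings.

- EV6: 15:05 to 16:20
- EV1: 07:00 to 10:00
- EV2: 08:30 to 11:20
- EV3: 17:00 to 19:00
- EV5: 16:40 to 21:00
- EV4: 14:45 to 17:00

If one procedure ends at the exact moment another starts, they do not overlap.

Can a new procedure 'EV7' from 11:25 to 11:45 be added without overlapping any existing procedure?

Yes — the slot is free

EV1: ends 10:00 at or before EV7 starts 11:25 → clear.
EV2: ends 11:20 at or before EV7 starts 11:25 → clear.
EV4: starts 14:45 at or after EV7 ends 11:45 → clear.
EV6: starts 15:05 at or after EV7 ends 11:45 → clear.
EV5: starts 16:40 at or after EV7 ends 11:45 → clear.
EV3: starts 17:00 at or after EV7 ends 11:45 → clear.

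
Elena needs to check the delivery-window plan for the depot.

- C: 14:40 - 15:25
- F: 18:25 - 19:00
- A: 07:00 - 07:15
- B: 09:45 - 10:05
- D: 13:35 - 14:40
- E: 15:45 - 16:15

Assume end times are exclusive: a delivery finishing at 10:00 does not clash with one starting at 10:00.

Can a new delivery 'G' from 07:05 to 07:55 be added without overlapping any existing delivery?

No — it overlaps A

A: starts 07:00 before G ends 07:55, and ends 07:15 after G starts 07:05 → overlap.
B: starts 09:45 at or after G ends 07:55 → clear.
D: starts 13:35 at or after G ends 07:55 → clear.
C: starts 14:40 at or after G ends 07:55 → clear.
E: starts 15:45 at or after G ends 07:55 → clear.
F: starts 18:25 at or after G ends 07:55 → clear.
G overlaps A.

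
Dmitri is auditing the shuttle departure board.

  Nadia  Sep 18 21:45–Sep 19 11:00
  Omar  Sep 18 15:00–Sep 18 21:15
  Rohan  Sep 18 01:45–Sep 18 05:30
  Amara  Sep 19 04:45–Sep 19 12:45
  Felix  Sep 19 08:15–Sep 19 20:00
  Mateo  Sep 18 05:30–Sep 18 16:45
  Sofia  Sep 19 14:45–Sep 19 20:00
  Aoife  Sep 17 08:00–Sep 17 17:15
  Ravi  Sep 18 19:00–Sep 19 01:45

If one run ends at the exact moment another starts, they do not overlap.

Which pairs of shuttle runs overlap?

Amara & Felix, Amara & Nadia, Felix & Nadia, Felix & Sofia, Mateo & Omar, Nadia & Ravi, Omar & Ravi

Two intervals overlap when each starts before the other ends.
Sorted by start: Aoife, Rohan, Mateo, Omar, Ravi, Nadia, Amara, Felix, Sofia.
Rohan starts after Aoife ends; Aoife is clear from here.
Mateo starts exactly when Rohan ends (back-to-back, no overlap); Rohan is clear from here.
Omar starts before Mateo ends → Mateo and Omar overlap.
Ravi starts after Mateo ends; Mateo is clear from here.
Ravi starts before Omar ends → Omar and Ravi overlap.
Nadia starts after Omar ends; Omar is clear from here.
Nadia starts before Ravi ends → Ravi and Nadia overlap.
Amara starts after Ravi ends; Ravi is clear from here.
Amara starts before Nadia ends → Nadia and Amara overlap.
Felix starts before Nadia ends → Nadia and Felix overlap.
Sofia starts after Nadia ends.
Felix starts before Amara ends → Amara and Felix overlap.
Sofia starts after Amara ends.
Sofia starts before Felix ends → Felix and Sofia overlap.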